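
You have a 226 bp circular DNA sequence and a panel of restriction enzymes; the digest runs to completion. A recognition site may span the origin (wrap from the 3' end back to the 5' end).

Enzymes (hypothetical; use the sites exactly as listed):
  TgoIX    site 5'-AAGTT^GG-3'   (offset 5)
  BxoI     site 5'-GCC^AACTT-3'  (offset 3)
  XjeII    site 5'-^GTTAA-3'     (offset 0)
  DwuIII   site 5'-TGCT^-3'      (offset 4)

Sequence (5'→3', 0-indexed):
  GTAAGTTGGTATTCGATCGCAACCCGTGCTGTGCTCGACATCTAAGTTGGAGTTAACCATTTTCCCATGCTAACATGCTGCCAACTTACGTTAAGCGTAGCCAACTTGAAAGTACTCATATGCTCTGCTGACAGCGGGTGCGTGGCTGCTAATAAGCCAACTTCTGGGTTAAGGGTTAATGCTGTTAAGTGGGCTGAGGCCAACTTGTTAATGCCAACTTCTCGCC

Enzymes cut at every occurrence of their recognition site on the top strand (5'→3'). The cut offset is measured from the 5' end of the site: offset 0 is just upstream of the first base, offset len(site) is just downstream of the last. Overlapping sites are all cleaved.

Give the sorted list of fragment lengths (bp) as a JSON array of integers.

[3,3,5,5,5,7,7,8,8,9,9,9,13,13,18,18,20,21,22,23]

Site scan:
  TgoIX (AAGTTGG, off=5): starts [2, 43] → cuts [7, 48]
  BxoI (GCCAACTT, off=3): starts [79, 99, 155, 198, 212] → cuts [82, 102, 158, 201, 215]
  XjeII (GTTAA, off=0): starts [51, 89, 167, 174, 183, 206] → cuts [51, 89, 167, 174, 183, 206]
  DwuIII (TGCT, off=4): starts [26, 31, 67, 75, 120, 125, 146, 179] → cuts [30, 35, 71, 79, 124, 129, 150, 183]

Pooled cuts: [7, 30, 35, 48, 51, 71, 79, 82, 89, 102, 124, 129, 150, 158, 167, 174, 183, 201, 206, 215]

Fragments:
  7→30: 23 bp
  30→35: 5 bp
  35→48: 13 bp
  48→51: 3 bp
  51→71: 20 bp
  71→79: 8 bp
  79→82: 3 bp
  82→89: 7 bp
  89→102: 13 bp
  102→124: 22 bp
  124→129: 5 bp
  129→150: 21 bp
  150→158: 8 bp
  158→167: 9 bp
  167→174: 7 bp
  174→183: 9 bp
  183→201: 18 bp
  201→206: 5 bp
  206→215: 9 bp
  215→7 (wrap): 226-215+7 = 18 bp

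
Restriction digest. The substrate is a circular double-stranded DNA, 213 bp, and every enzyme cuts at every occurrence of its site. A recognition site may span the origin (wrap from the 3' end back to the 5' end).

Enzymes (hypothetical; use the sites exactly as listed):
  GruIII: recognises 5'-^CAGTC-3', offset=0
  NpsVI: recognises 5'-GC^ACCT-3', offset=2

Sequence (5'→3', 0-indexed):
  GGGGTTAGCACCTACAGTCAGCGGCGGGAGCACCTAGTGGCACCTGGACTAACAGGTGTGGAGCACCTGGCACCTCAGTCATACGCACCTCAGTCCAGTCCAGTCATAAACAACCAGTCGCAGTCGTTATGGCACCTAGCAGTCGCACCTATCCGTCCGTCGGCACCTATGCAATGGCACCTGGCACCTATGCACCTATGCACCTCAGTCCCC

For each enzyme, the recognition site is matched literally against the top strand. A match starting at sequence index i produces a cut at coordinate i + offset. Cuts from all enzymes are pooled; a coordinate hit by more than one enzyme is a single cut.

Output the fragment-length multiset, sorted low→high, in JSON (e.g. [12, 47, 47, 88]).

Site scan:
  GruIII (CAGTC, off=0): starts [14, 75, 90, 95, 100, 114, 120, 139, 205] → cuts [14, 75, 90, 95, 100, 114, 120, 139, 205]
  NpsVI (GCACCT, off=2): starts [7, 29, 39, 62, 69, 84, 131, 144, 162, 176, 183, 191, 199] → cuts [9, 31, 41, 64, 71, 86, 133, 146, 164, 178, 185, 193, 201]

Pooled cuts: [9, 14, 31, 41, 64, 71, 75, 86, 90, 95, 100, 114, 120, 133, 139, 146, 164, 178, 185, 193, 201, 205]

Fragment lengths:
  9→14: 5 bp
  14→31: 17 bp
  31→41: 10 bp
  41→64: 23 bp
  64→71: 7 bp
  71→75: 4 bp
  75→86: 11 bp
  86→90: 4 bp
  90→95: 5 bp
  95→100: 5 bp
  100→114: 14 bp
  114→120: 6 bp
  120→133: 13 bp
  133→139: 6 bp
  139→146: 7 bp
  146→164: 18 bp
  164→178: 14 bp
  178→185: 7 bp
  185→193: 8 bp
  193→201: 8 bp
  201→205: 4 bp
  205→9 (wrap): 213-205+9 = 17 bp

[4,4,4,5,5,5,6,6,7,7,7,8,8,10,11,13,14,14,17,17,18,23]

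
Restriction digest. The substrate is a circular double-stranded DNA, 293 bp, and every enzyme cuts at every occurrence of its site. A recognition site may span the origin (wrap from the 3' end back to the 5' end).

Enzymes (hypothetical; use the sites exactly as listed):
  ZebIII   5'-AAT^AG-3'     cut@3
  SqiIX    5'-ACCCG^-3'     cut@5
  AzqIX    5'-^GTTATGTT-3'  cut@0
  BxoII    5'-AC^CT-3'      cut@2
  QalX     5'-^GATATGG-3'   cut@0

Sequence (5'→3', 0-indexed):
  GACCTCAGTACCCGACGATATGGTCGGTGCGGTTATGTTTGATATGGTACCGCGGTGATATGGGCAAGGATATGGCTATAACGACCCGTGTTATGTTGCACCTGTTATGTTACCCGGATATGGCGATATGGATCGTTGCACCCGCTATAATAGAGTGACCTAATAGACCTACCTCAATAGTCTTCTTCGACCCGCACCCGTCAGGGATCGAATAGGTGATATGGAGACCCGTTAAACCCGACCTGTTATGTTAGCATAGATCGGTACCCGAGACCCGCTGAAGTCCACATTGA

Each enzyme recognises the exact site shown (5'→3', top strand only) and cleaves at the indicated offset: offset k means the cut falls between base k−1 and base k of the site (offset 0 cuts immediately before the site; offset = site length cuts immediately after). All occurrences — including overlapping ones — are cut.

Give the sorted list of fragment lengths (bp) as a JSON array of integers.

[1,2,2,2,2,4,4,4,5,6,6,7,7,8,8,9,9,11,12,12,13,13,14,15,16,16,19,20,20,26]

Site scan:
  ZebIII (AATAG, off=3): starts [148, 161, 175, 210] → cuts [151, 164, 178, 213]
  SqiIX (ACCCG, off=5): starts [9, 83, 111, 139, 189, 195, 226, 235, 265, 272] → cuts [14, 88, 116, 144, 194, 200, 231, 240, 270, 277]
  AzqIX (GTTATGTT, off=0): starts [31, 89, 103, 244] → cuts [31, 89, 103, 244]
  BxoII (ACCT, off=2): starts [1, 99, 157, 166, 170, 240] → cuts [3, 101, 159, 168, 172, 242]
  QalX (GATATGG, off=0): starts [16, 40, 56, 68, 116, 124, 217] → cuts [16, 40, 56, 68, 116, 124, 217]

All cut coordinates (distinct, sorted): [3, 14, 16, 31, 40, 56, 68, 88, 89, 101, 103, 116, 124, 144, 151, 159, 164, 168, 172, 178, 194, 200, 213, 217, 231, 240, 242, 244, 270, 277]

Fragments:
  3→14: 11 bp
  14→16: 2 bp
  16→31: 15 bp
  31→40: 9 bp
  40→56: 16 bp
  56→68: 12 bp
  68→88: 20 bp
  88→89: 1 bp
  89→101: 12 bp
  101→103: 2 bp
  103→116: 13 bp
  116→124: 8 bp
  124→144: 20 bp
  144→151: 7 bp
  151→159: 8 bp
  159→164: 5 bp
  164→168: 4 bp
  168→172: 4 bp
  172→178: 6 bp
  178→194: 16 bp
  194→200: 6 bp
  200→213: 13 bp
  213→217: 4 bp
  217→231: 14 bp
  231→240: 9 bp
  240→242: 2 bp
  242→244: 2 bp
  244→270: 26 bp
  270→277: 7 bp
  277→3 (wrap): 293-277+3 = 19 bp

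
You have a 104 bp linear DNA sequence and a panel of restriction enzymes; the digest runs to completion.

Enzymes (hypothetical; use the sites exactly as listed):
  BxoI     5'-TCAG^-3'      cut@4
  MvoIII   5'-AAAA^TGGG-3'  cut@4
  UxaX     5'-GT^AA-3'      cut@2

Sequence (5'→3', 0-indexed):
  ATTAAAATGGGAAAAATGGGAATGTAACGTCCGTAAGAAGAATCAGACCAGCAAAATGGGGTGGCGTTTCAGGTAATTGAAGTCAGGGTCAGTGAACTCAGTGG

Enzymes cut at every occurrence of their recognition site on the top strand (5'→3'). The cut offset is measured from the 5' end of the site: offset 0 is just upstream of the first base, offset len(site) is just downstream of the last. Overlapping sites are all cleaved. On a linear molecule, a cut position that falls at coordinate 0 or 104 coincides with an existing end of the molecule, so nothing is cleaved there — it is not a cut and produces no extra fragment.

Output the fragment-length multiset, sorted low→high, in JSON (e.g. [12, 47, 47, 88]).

Scan for sites:
  BxoI (TCAG, off=4): starts [42, 68, 82, 88, 97] → cuts [46, 72, 86, 92, 101]
  MvoIII (AAAATGGG, off=4): starts [3, 12, 52] → cuts [7, 16, 56]
  UxaX (GTAA, off=2): starts [23, 32, 72] → cuts [25, 34, 74]

Pooled cuts: [7, 16, 25, 34, 46, 56, 72, 74, 86, 92, 101]

Fragments:
  [0,7): 7 bp
  [7,16): 9 bp
  [16,25): 9 bp
  [25,34): 9 bp
  [34,46): 12 bp
  [46,56): 10 bp
  [56,72): 16 bp
  [72,74): 2 bp
  [74,86): 12 bp
  [86,92): 6 bp
  [92,101): 9 bp
  [101,104): 3 bp

[2,3,6,7,9,9,9,9,10,12,12,16]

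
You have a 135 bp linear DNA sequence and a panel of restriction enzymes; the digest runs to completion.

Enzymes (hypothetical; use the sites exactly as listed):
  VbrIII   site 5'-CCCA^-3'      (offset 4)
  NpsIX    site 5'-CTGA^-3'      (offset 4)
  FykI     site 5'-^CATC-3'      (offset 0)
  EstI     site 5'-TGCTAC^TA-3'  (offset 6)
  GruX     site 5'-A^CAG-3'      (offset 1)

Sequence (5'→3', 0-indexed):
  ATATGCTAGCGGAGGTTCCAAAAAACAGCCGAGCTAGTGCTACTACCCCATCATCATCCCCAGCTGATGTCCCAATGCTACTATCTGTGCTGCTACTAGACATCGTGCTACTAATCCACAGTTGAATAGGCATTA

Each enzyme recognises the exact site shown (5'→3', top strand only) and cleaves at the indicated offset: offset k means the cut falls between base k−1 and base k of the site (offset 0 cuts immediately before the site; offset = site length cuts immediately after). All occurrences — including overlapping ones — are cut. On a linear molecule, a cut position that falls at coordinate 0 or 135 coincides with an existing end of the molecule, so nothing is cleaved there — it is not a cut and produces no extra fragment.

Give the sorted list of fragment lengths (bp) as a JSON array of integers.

[1,2,3,4,5,5,7,7,7,8,11,15,17,18,25]

Scan for sites:
  VbrIII CCCA/4: at [46, 58, 70] ⇒ [50, 62, 74]
  NpsIX CTGA/4: at [63] ⇒ [67]
  FykI CATC/0: at [48, 51, 54, 100] ⇒ [48, 51, 54, 100]
  EstI TGCTACTA/6: at [37, 75, 90, 105] ⇒ [43, 81, 96, 111]
  GruX ACAG/1: at [24, 117] ⇒ [25, 118]

All cut coordinates (distinct, sorted): [25, 43, 48, 50, 51, 54, 62, 67, 74, 81, 96, 100, 111, 118]

Fragment lengths:
  [0,25): 25 bp
  [25,43): 18 bp
  [43,48): 5 bp
  [48,50): 2 bp
  [50,51): 1 bp
  [51,54): 3 bp
  [54,62): 8 bp
  [62,67): 5 bp
  [67,74): 7 bp
  [74,81): 7 bp
  [81,96): 15 bp
  [96,100): 4 bp
  [100,111): 11 bp
  [111,118): 7 bp
  [118,135): 17 bp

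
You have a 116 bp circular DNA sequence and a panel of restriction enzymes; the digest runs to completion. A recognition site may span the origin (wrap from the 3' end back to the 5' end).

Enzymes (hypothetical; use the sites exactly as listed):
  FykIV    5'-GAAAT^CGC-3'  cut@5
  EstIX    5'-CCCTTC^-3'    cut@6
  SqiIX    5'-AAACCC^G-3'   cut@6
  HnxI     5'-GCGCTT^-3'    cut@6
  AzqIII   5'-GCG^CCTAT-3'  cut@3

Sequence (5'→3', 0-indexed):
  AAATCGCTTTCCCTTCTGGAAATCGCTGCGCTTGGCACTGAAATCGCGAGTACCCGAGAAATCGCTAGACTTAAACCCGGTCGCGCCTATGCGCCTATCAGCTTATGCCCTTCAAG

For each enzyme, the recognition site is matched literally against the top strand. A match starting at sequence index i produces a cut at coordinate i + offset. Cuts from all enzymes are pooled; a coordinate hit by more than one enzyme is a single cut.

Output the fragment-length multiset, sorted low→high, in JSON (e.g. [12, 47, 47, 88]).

[7,7,7,8,10,11,12,16,18,20]

Per-enzyme occurrences:
  FykIV GAAATCGC/5: at [18, 39, 57, 115] ⇒ [4, 23, 44, 62]
  EstIX CCCTTC/6: at [10, 107] ⇒ [16, 113]
  SqiIX AAACCCG/6: at [72] ⇒ [78]
  HnxI GCGCTT/6: at [27] ⇒ [33]
  AzqIII GCGCCTAT/3: at [82, 90] ⇒ [85, 93]

Pooled cuts: [4, 16, 23, 33, 44, 62, 78, 85, 93, 113]

Fragment lengths:
  4→16: 12 bp
  16→23: 7 bp
  23→33: 10 bp
  33→44: 11 bp
  44→62: 18 bp
  62→78: 16 bp
  78→85: 7 bp
  85→93: 8 bp
  93→113: 20 bp
  113→4 (wrap): 116-113+4 = 7 bp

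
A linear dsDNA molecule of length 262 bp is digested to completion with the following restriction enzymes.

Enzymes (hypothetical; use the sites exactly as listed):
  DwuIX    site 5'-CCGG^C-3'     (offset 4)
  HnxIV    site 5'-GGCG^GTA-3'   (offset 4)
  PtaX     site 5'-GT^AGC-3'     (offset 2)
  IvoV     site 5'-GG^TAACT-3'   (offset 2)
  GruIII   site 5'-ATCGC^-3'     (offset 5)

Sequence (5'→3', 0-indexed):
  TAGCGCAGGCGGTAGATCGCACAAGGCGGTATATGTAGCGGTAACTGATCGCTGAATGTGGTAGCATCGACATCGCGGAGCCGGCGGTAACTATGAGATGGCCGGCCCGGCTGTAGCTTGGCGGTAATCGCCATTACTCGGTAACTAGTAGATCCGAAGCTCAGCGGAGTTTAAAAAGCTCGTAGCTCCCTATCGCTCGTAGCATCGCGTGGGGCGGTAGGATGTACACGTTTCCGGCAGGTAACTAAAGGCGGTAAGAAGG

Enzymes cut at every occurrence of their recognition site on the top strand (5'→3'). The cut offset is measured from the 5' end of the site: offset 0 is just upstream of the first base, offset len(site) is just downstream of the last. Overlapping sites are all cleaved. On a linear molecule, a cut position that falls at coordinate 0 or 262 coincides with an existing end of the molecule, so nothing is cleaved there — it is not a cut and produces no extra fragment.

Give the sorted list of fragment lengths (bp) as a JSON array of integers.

[1,2,4,4,4,5,5,8,8,8,8,8,8,9,9,9,10,10,11,11,12,13,14,18,21,42]

Per-enzyme occurrences:
  DwuIX (CCGGC, off=4): starts [80, 101, 106, 233] → cuts [84, 105, 110, 237]
  HnxIV (GGCGGTA, off=4): starts [7, 24, 82, 119, 212, 249] → cuts [11, 28, 86, 123, 216, 253]
  PtaX (GTAGC, off=2): starts [34, 60, 112, 181, 198] → cuts [36, 62, 114, 183, 200]
  IvoV (GGTAACT, off=2): starts [39, 85, 139, 239] → cuts [41, 87, 141, 241]
  GruIII (ATCGC, off=5): starts [15, 47, 71, 126, 191, 203] → cuts [20, 52, 76, 131, 196, 208]

All cut coordinates (distinct, sorted): [11, 20, 28, 36, 41, 52, 62, 76, 84, 86, 87, 105, 110, 114, 123, 131, 141, 183, 196, 200, 208, 216, 237, 241, 253]

Fragments:
  [0,11): 11 bp
  [11,20): 9 bp
  [20,28): 8 bp
  [28,36): 8 bp
  [36,41): 5 bp
  [41,52): 11 bp
  [52,62): 10 bp
  [62,76): 14 bp
  [76,84): 8 bp
  [84,86): 2 bp
  [86,87): 1 bp
  [87,105): 18 bp
  [105,110): 5 bp
  [110,114): 4 bp
  [114,123): 9 bp
  [123,131): 8 bp
  [131,141): 10 bp
  [141,183): 42 bp
  [183,196): 13 bp
  [196,200): 4 bp
  [200,208): 8 bp
  [208,216): 8 bp
  [216,237): 21 bp
  [237,241): 4 bp
  [241,253): 12 bp
  [253,262): 9 bp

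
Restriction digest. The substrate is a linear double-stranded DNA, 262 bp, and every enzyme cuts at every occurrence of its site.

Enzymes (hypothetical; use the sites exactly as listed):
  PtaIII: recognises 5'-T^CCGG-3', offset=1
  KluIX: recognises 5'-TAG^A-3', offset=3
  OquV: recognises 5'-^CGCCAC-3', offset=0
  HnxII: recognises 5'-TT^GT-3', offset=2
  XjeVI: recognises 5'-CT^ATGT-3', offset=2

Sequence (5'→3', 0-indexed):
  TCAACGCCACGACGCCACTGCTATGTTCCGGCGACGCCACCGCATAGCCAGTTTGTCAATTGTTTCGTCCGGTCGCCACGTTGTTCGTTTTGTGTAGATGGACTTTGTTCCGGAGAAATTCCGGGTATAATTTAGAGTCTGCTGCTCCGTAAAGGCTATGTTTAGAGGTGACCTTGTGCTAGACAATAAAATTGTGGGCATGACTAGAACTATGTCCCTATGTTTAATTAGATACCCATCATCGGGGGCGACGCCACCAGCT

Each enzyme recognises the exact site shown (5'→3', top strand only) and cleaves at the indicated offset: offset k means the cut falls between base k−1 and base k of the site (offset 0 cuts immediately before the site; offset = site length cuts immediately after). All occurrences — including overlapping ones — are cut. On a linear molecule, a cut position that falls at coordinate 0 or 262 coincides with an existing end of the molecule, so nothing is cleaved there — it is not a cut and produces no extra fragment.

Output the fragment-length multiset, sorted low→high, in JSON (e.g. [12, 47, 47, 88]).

Scan for sites:
  PtaIII TCCGG/1: at [26, 67, 108, 119] ⇒ [27, 68, 109, 120]
  KluIX TAGA/3: at [94, 132, 162, 179, 204, 228] ⇒ [97, 135, 165, 182, 207, 231]
  OquV CGCCAC/0: at [4, 12, 34, 73, 251] ⇒ [4, 12, 34, 73, 251]
  HnxII TTGT/2: at [52, 59, 80, 89, 104, 173, 191] ⇒ [54, 61, 82, 91, 106, 175, 193]
  XjeVI CTATGT/2: at [20, 155, 209, 217] ⇒ [22, 157, 211, 219]

Pooled cuts: [4, 12, 22, 27, 34, 54, 61, 68, 73, 82, 91, 97, 106, 109, 120, 135, 157, 165, 175, 182, 193, 207, 211, 219, 231, 251]

Fragments:
  [0,4): 4 bp
  [4,12): 8 bp
  [12,22): 10 bp
  [22,27): 5 bp
  [27,34): 7 bp
  [34,54): 20 bp
  [54,61): 7 bp
  [61,68): 7 bp
  [68,73): 5 bp
  [73,82): 9 bp
  [82,91): 9 bp
  [91,97): 6 bp
  [97,106): 9 bp
  [106,109): 3 bp
  [109,120): 11 bp
  [120,135): 15 bp
  [135,157): 22 bp
  [157,165): 8 bp
  [165,175): 10 bp
  [175,182): 7 bp
  [182,193): 11 bp
  [193,207): 14 bp
  [207,211): 4 bp
  [211,219): 8 bp
  [219,231): 12 bp
  [231,251): 20 bp
  [251,262): 11 bp

[3,4,4,5,5,6,7,7,7,7,8,8,8,9,9,9,10,10,11,11,11,12,14,15,20,20,22]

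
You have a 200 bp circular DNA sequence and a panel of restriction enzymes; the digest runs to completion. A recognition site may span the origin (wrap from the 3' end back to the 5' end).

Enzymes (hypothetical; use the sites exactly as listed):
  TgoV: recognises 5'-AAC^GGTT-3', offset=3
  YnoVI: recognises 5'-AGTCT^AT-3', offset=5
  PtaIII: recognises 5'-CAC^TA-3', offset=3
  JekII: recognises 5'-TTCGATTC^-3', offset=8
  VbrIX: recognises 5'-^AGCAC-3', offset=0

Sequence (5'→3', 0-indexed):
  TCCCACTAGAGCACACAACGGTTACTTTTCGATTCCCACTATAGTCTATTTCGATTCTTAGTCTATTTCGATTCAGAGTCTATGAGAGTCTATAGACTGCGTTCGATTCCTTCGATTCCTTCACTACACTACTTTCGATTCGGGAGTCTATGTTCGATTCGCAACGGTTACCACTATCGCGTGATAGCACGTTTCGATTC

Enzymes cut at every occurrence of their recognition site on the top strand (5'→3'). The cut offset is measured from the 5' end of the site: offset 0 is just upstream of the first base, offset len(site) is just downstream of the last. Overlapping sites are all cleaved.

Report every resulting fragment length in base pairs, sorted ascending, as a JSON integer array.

[3,4,5,5,6,6,7,7,8,8,9,9,10,10,10,10,11,11,12,15,16,18]

Scan for sites:
  TgoV (AACGGTT, off=3): starts [16, 162] → cuts [19, 165]
  YnoVI (AGTCTAT, off=5): starts [42, 59, 76, 86, 144] → cuts [47, 64, 81, 91, 149]
  PtaIII (CACTA, off=3): starts [3, 36, 121, 126, 171] → cuts [6, 39, 124, 129, 174]
  JekII (TTCGATTC, off=8): starts [27, 49, 66, 101, 110, 133, 152, 192] → cuts [0, 35, 57, 74, 109, 118, 141, 160]
  VbrIX (AGCAC, off=0): starts [9, 185] → cuts [9, 185]

Pooled cuts: [0, 6, 9, 19, 35, 39, 47, 57, 64, 74, 81, 91, 109, 118, 124, 129, 141, 149, 160, 165, 174, 185]

Fragment lengths:
  0→6: 6 bp
  6→9: 3 bp
  9→19: 10 bp
  19→35: 16 bp
  35→39: 4 bp
  39→47: 8 bp
  47→57: 10 bp
  57→64: 7 bp
  64→74: 10 bp
  74→81: 7 bp
  81→91: 10 bp
  91→109: 18 bp
  109→118: 9 bp
  118→124: 6 bp
  124→129: 5 bp
  129→141: 12 bp
  141→149: 8 bp
  149→160: 11 bp
  160→165: 5 bp
  165→174: 9 bp
  174→185: 11 bp
  185→0 (wrap): 200-185+0 = 15 bp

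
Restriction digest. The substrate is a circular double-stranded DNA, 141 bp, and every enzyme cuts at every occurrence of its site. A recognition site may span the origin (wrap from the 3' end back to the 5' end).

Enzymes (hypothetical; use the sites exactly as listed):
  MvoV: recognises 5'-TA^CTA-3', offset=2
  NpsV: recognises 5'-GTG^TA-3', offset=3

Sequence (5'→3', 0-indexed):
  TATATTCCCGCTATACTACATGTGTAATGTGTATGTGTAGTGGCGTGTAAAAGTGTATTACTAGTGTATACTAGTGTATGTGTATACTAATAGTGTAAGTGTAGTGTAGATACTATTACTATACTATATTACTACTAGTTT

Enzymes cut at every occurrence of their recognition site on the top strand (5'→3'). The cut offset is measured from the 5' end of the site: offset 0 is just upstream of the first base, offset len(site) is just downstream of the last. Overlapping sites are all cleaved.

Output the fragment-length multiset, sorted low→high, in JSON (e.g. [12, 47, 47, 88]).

Per-enzyme occurrences:
  MvoV TACTA/2: at [13, 58, 68, 84, 110, 116, 121, 129, 132] ⇒ [15, 60, 70, 86, 112, 118, 123, 131, 134]
  NpsV GTGTA/3: at [21, 28, 34, 44, 52, 63, 73, 79, 92, 98, 103] ⇒ [24, 31, 37, 47, 55, 66, 76, 82, 95, 101, 106]

Pooled cuts: [15, 24, 31, 37, 47, 55, 60, 66, 70, 76, 82, 86, 95, 101, 106, 112, 118, 123, 131, 134]

Fragments:
  15→24: 9 bp
  24→31: 7 bp
  31→37: 6 bp
  37→47: 10 bp
  47→55: 8 bp
  55→60: 5 bp
  60→66: 6 bp
  66→70: 4 bp
  70→76: 6 bp
  76→82: 6 bp
  82→86: 4 bp
  86→95: 9 bp
  95→101: 6 bp
  101→106: 5 bp
  106→112: 6 bp
  112→118: 6 bp
  118→123: 5 bp
  123→131: 8 bp
  131→134: 3 bp
  134→15 (wrap): 141-134+15 = 22 bp

[3,4,4,5,5,5,6,6,6,6,6,6,6,7,8,8,9,9,10,22]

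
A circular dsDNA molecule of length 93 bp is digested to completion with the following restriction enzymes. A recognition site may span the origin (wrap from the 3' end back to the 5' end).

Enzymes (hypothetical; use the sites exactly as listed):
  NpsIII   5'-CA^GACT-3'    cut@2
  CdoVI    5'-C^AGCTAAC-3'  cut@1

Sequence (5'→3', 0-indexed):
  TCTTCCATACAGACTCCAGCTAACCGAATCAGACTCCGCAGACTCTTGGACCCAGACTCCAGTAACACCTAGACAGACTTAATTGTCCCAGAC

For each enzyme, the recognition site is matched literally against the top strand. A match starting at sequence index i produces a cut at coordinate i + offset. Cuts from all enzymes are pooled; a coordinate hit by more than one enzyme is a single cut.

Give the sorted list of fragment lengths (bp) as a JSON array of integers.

[6,9,14,14,14,15,21]

Site scan:
  NpsIII (CAGACT, off=2): starts [9, 29, 38, 52, 73, 88] → cuts [11, 31, 40, 54, 75, 90]
  CdoVI (CAGCTAAC, off=1): starts [16] → cuts [17]

All cut coordinates (distinct, sorted): [11, 17, 31, 40, 54, 75, 90]

Fragment lengths:
  11→17: 6 bp
  17→31: 14 bp
  31→40: 9 bp
  40→54: 14 bp
  54→75: 21 bp
  75→90: 15 bp
  90→11 (wrap): 93-90+11 = 14 bp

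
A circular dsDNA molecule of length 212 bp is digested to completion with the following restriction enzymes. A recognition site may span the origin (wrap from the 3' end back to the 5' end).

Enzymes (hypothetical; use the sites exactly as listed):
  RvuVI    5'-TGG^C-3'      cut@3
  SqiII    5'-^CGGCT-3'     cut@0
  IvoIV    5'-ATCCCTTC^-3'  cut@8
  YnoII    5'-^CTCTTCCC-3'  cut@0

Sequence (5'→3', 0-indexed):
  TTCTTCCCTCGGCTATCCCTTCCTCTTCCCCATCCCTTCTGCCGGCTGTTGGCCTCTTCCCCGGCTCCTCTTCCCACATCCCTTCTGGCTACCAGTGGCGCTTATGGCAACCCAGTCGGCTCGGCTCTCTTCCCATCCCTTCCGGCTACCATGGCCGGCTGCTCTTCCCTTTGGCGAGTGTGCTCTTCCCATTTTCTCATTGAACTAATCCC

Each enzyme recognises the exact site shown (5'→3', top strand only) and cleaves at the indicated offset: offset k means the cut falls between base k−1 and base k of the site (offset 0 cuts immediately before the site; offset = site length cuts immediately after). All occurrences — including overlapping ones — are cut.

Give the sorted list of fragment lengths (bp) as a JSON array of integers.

Per-enzyme occurrences:
  RvuVI (TGGC, off=3): starts [49, 85, 95, 104, 151, 171] → cuts [52, 88, 98, 107, 154, 174]
  SqiII (CGGCT, off=0): starts [9, 42, 61, 116, 121, 142, 155] → cuts [9, 42, 61, 116, 121, 142, 155]
  IvoIV (ATCCCTTC, off=8): starts [14, 31, 77, 134, 207] → cuts [3, 22, 39, 85, 142]
  YnoII (CTCTTCCC, off=0): starts [22, 53, 67, 126, 161, 182] → cuts [22, 53, 67, 126, 161, 182]

All cut coordinates (distinct, sorted): [3, 9, 22, 39, 42, 52, 53, 61, 67, 85, 88, 98, 107, 116, 121, 126, 142, 154, 155, 161, 174, 182]

Fragment lengths:
  3→9: 6 bp
  9→22: 13 bp
  22→39: 17 bp
  39→42: 3 bp
  42→52: 10 bp
  52→53: 1 bp
  53→61: 8 bp
  61→67: 6 bp
  67→85: 18 bp
  85→88: 3 bp
  88→98: 10 bp
  98→107: 9 bp
  107→116: 9 bp
  116→121: 5 bp
  121→126: 5 bp
  126→142: 16 bp
  142→154: 12 bp
  154→155: 1 bp
  155→161: 6 bp
  161→174: 13 bp
  174→182: 8 bp
  182→3 (wrap): 212-182+3 = 33 bp

[1,1,3,3,5,5,6,6,6,8,8,9,9,10,10,12,13,13,16,17,18,33]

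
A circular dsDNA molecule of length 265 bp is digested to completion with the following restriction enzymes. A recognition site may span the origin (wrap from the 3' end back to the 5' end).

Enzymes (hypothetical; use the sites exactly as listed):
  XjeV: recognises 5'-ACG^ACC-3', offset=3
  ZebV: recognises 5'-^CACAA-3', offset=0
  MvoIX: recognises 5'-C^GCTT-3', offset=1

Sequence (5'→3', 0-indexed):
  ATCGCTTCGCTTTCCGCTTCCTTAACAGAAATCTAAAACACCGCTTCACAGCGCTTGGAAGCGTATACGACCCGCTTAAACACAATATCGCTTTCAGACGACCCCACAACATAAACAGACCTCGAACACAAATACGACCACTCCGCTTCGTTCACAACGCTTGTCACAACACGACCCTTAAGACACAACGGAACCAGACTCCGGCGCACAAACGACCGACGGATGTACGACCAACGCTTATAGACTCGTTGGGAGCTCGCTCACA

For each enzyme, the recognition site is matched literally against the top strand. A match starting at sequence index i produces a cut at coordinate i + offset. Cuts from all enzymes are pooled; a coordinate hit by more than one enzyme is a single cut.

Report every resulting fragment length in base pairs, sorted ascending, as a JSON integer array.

[4,4,5,6,6,6,7,7,7,8,8,8,9,9,10,10,10,11,15,17,22,23,26,27]

Scan for sites:
  XjeV (ACGACC, off=3): starts [66, 97, 133, 170, 211, 226] → cuts [69, 100, 136, 173, 214, 229]
  ZebV (CACAA, off=0): starts [80, 104, 126, 152, 164, 183, 206, 261] → cuts [80, 104, 126, 152, 164, 183, 206, 261]
  MvoIX (CGCTT, off=1): starts [2, 7, 14, 41, 51, 72, 88, 143, 157, 234] → cuts [3, 8, 15, 42, 52, 73, 89, 144, 158, 235]

All cut coordinates (distinct, sorted): [3, 8, 15, 42, 52, 69, 73, 80, 89, 100, 104, 126, 136, 144, 152, 158, 164, 173, 183, 206, 214, 229, 235, 261]

Fragments:
  3→8: 5 bp
  8→15: 7 bp
  15→42: 27 bp
  42→52: 10 bp
  52→69: 17 bp
  69→73: 4 bp
  73→80: 7 bp
  80→89: 9 bp
  89→100: 11 bp
  100→104: 4 bp
  104→126: 22 bp
  126→136: 10 bp
  136→144: 8 bp
  144→152: 8 bp
  152→158: 6 bp
  158→164: 6 bp
  164→173: 9 bp
  173→183: 10 bp
  183→206: 23 bp
  206→214: 8 bp
  214→229: 15 bp
  229→235: 6 bp
  235→261: 26 bp
  261→3 (wrap): 265-261+3 = 7 bp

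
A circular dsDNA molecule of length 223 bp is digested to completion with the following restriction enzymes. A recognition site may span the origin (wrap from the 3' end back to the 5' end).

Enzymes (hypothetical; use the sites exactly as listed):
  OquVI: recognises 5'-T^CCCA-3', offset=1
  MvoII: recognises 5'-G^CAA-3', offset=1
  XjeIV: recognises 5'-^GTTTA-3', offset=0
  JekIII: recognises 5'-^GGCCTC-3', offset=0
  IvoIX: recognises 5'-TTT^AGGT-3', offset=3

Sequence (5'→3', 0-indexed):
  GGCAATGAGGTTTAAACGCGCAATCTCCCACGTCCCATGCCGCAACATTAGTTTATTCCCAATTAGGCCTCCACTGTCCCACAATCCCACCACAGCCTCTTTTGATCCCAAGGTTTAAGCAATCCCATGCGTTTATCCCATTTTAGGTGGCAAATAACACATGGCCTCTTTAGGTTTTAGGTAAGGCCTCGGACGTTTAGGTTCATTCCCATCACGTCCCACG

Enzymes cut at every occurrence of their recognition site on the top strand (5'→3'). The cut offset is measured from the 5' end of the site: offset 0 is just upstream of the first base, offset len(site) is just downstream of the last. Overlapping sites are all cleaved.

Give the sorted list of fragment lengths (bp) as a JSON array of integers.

Scan for sites:
  OquVI TCCCA/1: at [25, 32, 56, 76, 84, 105, 122, 135, 206, 216] ⇒ [26, 33, 57, 77, 85, 106, 123, 136, 207, 217]
  MvoII GCAA/1: at [1, 19, 41, 118, 149] ⇒ [2, 20, 42, 119, 150]
  XjeIV GTTTA/0: at [9, 50, 112, 130, 194] ⇒ [9, 50, 112, 130, 194]
  JekIII GGCCTC/0: at [65, 162, 184] ⇒ [65, 162, 184]
  IvoIX TTTAGGT/3: at [141, 168, 175, 195] ⇒ [144, 171, 178, 198]

All cut coordinates (distinct, sorted): [2, 9, 20, 26, 33, 42, 50, 57, 65, 77, 85, 106, 112, 119, 123, 130, 136, 144, 150, 162, 171, 178, 184, 194, 198, 207, 217]

Fragments:
  2→9: 7 bp
  9→20: 11 bp
  20→26: 6 bp
  26→33: 7 bp
  33→42: 9 bp
  42→50: 8 bp
  50→57: 7 bp
  57→65: 8 bp
  65→77: 12 bp
  77→85: 8 bp
  85→106: 21 bp
  106→112: 6 bp
  112→119: 7 bp
  119→123: 4 bp
  123→130: 7 bp
  130→136: 6 bp
  136→144: 8 bp
  144→150: 6 bp
  150→162: 12 bp
  162→171: 9 bp
  171→178: 7 bp
  178→184: 6 bp
  184→194: 10 bp
  194→198: 4 bp
  198→207: 9 bp
  207→217: 10 bp
  217→2 (wrap): 223-217+2 = 8 bp

[4,4,6,6,6,6,6,7,7,7,7,7,7,8,8,8,8,8,9,9,9,10,10,11,12,12,21]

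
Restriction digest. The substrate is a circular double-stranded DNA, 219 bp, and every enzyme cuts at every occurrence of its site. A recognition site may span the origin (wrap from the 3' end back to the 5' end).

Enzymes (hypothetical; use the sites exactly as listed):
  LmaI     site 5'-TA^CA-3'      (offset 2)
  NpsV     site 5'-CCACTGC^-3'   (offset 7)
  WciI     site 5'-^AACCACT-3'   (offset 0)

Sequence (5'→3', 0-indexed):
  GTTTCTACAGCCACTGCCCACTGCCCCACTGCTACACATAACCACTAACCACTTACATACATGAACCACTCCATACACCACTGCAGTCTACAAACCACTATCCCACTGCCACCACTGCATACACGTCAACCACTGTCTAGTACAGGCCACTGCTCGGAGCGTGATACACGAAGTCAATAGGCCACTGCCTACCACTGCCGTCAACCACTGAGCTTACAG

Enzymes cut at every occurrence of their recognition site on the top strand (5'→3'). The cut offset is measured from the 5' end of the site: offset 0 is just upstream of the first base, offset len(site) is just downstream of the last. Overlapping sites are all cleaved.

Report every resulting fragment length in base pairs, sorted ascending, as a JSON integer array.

[2,2,3,4,4,4,5,6,6,7,7,8,9,9,9,10,10,10,11,12,13,14,15,17,22]

Scan for sites:
  LmaI TACA/2: at [5, 32, 53, 57, 73, 88, 119, 140, 164, 214] ⇒ [7, 34, 55, 59, 75, 90, 121, 142, 166, 216]
  NpsV CCACTGC/7: at [10, 17, 25, 77, 102, 111, 146, 181, 191] ⇒ [17, 24, 32, 84, 109, 118, 153, 188, 198]
  WciI AACCACT/0: at [39, 46, 63, 92, 127, 202] ⇒ [39, 46, 63, 92, 127, 202]

Pooled cuts: [7, 17, 24, 32, 34, 39, 46, 55, 59, 63, 75, 84, 90, 92, 109, 118, 121, 127, 142, 153, 166, 188, 198, 202, 216]

Fragments:
  7→17: 10 bp
  17→24: 7 bp
  24→32: 8 bp
  32→34: 2 bp
  34→39: 5 bp
  39→46: 7 bp
  46→55: 9 bp
  55→59: 4 bp
  59→63: 4 bp
  63→75: 12 bp
  75→84: 9 bp
  84→90: 6 bp
  90→92: 2 bp
  92→109: 17 bp
  109→118: 9 bp
  118→121: 3 bp
  121→127: 6 bp
  127→142: 15 bp
  142→153: 11 bp
  153→166: 13 bp
  166→188: 22 bp
  188→198: 10 bp
  198→202: 4 bp
  202→216: 14 bp
  216→7 (wrap): 219-216+7 = 10 bp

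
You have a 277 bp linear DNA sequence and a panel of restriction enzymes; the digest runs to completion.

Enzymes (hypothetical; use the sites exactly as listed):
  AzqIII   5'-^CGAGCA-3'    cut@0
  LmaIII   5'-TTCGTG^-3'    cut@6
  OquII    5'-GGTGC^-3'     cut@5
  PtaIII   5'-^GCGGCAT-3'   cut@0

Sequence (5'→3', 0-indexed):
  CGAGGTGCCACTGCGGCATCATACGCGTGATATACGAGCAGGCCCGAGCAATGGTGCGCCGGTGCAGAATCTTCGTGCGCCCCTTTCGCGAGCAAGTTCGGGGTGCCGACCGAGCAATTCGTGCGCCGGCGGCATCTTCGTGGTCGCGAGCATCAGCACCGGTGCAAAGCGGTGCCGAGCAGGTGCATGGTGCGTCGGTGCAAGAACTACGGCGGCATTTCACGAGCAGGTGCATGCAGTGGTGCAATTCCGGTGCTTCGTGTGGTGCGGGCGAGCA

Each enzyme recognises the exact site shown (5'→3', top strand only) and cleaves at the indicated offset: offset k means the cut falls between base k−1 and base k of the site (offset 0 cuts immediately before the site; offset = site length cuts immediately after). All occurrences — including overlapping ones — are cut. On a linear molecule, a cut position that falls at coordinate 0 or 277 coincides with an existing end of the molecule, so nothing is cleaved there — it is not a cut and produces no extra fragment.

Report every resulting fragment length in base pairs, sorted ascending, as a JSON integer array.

Scan for sites:
  AzqIII CGAGCA/0: at [34, 44, 88, 110, 146, 175, 222, 271] ⇒ [34, 44, 88, 110, 146, 175, 222, 271]
  LmaIII TTCGTG/6: at [71, 117, 136, 256] ⇒ [77, 123, 142, 262]
  OquII GGTGC/5: at [3, 52, 60, 101, 160, 170, 181, 188, 196, 228, 240, 251, 263] ⇒ [8, 57, 65, 106, 165, 175, 186, 193, 201, 233, 245, 256, 268]
  PtaIII GCGGCAT/0: at [12, 128, 211] ⇒ [12, 128, 211]

Pooled cuts: [8, 12, 34, 44, 57, 65, 77, 88, 106, 110, 123, 128, 142, 146, 165, 175, 186, 193, 201, 211, 222, 233, 245, 256, 262, 268, 271]

Fragment lengths:
  [0,8): 8 bp
  [8,12): 4 bp
  [12,34): 22 bp
  [34,44): 10 bp
  [44,57): 13 bp
  [57,65): 8 bp
  [65,77): 12 bp
  [77,88): 11 bp
  [88,106): 18 bp
  [106,110): 4 bp
  [110,123): 13 bp
  [123,128): 5 bp
  [128,142): 14 bp
  [142,146): 4 bp
  [146,165): 19 bp
  [165,175): 10 bp
  [175,186): 11 bp
  [186,193): 7 bp
  [193,201): 8 bp
  [201,211): 10 bp
  [211,222): 11 bp
  [222,233): 11 bp
  [233,245): 12 bp
  [245,256): 11 bp
  [256,262): 6 bp
  [262,268): 6 bp
  [268,271): 3 bp
  [271,277): 6 bp

[3,4,4,4,5,6,6,6,7,8,8,8,10,10,10,11,11,11,11,11,12,12,13,13,14,18,19,22]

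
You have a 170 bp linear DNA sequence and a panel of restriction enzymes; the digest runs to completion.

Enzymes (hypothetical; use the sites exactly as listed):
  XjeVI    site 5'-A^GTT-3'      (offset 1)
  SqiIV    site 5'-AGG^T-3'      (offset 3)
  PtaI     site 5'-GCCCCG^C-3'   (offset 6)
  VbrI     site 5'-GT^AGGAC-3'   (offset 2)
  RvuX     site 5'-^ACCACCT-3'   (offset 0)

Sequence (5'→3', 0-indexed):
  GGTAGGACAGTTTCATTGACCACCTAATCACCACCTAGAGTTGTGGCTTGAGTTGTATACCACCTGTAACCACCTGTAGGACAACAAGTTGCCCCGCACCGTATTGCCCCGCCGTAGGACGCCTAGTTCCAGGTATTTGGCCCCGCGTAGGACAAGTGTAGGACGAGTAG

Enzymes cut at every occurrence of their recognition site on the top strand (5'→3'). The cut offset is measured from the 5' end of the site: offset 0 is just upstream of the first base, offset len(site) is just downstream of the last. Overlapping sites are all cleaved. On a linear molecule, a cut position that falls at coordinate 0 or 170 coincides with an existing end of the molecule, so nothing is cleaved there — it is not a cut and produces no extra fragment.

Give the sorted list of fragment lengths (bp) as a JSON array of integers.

[3,3,4,6,7,8,9,9,9,10,10,10,10,11,11,11,12,12,15]

Per-enzyme occurrences:
  XjeVI AGTT/1: at [8, 38, 50, 86, 124] ⇒ [9, 39, 51, 87, 125]
  SqiIV AGGT/3: at [130] ⇒ [133]
  PtaI GCCCCGC/6: at [90, 105, 139] ⇒ [96, 111, 145]
  VbrI GTAGGAC/2: at [1, 75, 113, 146, 157] ⇒ [3, 77, 115, 148, 159]
  RvuX ACCACCT/0: at [18, 29, 58, 68] ⇒ [18, 29, 58, 68]

All cut coordinates (distinct, sorted): [3, 9, 18, 29, 39, 51, 58, 68, 77, 87, 96, 111, 115, 125, 133, 145, 148, 159]

Fragments:
  [0,3): 3 bp
  [3,9): 6 bp
  [9,18): 9 bp
  [18,29): 11 bp
  [29,39): 10 bp
  [39,51): 12 bp
  [51,58): 7 bp
  [58,68): 10 bp
  [68,77): 9 bp
  [77,87): 10 bp
  [87,96): 9 bp
  [96,111): 15 bp
  [111,115): 4 bp
  [115,125): 10 bp
  [125,133): 8 bp
  [133,145): 12 bp
  [145,148): 3 bp
  [148,159): 11 bp
  [159,170): 11 bp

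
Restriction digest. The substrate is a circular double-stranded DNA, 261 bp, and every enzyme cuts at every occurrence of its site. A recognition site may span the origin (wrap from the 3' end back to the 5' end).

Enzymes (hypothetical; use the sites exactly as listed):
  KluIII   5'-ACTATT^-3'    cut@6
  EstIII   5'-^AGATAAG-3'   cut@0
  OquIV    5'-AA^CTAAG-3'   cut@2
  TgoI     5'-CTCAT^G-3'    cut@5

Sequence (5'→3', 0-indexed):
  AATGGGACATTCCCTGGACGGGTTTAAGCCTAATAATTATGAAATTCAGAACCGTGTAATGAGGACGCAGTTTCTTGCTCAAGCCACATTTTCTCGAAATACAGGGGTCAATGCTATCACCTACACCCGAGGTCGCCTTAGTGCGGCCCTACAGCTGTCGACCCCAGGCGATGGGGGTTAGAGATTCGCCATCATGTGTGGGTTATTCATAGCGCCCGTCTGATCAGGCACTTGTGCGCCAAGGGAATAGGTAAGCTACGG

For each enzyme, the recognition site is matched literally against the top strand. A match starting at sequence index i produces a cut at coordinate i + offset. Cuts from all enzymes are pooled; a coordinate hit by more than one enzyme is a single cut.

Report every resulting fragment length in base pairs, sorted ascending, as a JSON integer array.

Scan for sites:
  KluIII (ACTATT, off=6): no sites
  EstIII (AGATAAG, off=0): no sites
  OquIV (AACTAAG, off=2): no sites
  TgoI (CTCATG, off=5): no sites

All cut coordinates (distinct, sorted): ∅

Fragment lengths:
  no cuts → one circular fragment of 261 bp

[261]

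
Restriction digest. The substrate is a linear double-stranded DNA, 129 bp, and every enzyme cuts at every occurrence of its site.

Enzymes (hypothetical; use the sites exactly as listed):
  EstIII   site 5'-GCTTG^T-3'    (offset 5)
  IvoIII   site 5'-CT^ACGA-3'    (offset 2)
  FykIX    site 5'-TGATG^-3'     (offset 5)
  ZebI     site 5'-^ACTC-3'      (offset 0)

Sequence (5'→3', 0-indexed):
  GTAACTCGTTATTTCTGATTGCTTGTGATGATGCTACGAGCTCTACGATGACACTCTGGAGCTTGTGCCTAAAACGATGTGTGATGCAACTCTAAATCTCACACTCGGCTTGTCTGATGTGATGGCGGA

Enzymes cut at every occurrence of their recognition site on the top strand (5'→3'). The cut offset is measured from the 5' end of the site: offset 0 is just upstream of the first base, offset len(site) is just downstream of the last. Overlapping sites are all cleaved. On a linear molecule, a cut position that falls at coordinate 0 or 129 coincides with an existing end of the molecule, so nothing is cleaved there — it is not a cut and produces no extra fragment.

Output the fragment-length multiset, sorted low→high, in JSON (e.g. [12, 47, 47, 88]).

Per-enzyme occurrences:
  EstIII (GCTTGT, off=5): starts [20, 60, 107] → cuts [25, 65, 112]
  IvoIII (CTACGA, off=2): starts [33, 42] → cuts [35, 44]
  FykIX (TGATG, off=5): starts [25, 28, 81, 114, 119] → cuts [30, 33, 86, 119, 124]
  ZebI (ACTC, off=0): starts [3, 52, 88, 102] → cuts [3, 52, 88, 102]

Pooled cuts: [3, 25, 30, 33, 35, 44, 52, 65, 86, 88, 102, 112, 119, 124]

Fragment lengths:
  [0,3): 3 bp
  [3,25): 22 bp
  [25,30): 5 bp
  [30,33): 3 bp
  [33,35): 2 bp
  [35,44): 9 bp
  [44,52): 8 bp
  [52,65): 13 bp
  [65,86): 21 bp
  [86,88): 2 bp
  [88,102): 14 bp
  [102,112): 10 bp
  [112,119): 7 bp
  [119,124): 5 bp
  [124,129): 5 bp

[2,2,3,3,5,5,5,7,8,9,10,13,14,21,22]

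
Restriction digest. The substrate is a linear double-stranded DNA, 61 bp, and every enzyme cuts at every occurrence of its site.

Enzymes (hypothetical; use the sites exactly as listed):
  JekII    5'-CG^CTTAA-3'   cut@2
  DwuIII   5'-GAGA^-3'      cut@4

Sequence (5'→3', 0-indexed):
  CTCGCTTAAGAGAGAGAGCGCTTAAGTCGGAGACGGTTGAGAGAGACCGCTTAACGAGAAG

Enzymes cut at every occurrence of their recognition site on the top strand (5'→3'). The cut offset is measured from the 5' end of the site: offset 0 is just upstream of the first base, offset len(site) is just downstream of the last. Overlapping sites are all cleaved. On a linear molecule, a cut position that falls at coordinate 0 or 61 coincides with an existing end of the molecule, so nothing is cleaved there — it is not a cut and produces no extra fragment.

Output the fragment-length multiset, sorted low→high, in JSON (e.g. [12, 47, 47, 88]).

Scan for sites:
  JekII CGCTTAA/2: at [2, 18, 47] ⇒ [4, 20, 49]
  DwuIII GAGA/4: at [9, 11, 13, 29, 38, 40, 42, 55] ⇒ [13, 15, 17, 33, 42, 44, 46, 59]

All cut coordinates (distinct, sorted): [4, 13, 15, 17, 20, 33, 42, 44, 46, 49, 59]

Fragment lengths:
  [0,4): 4 bp
  [4,13): 9 bp
  [13,15): 2 bp
  [15,17): 2 bp
  [17,20): 3 bp
  [20,33): 13 bp
  [33,42): 9 bp
  [42,44): 2 bp
  [44,46): 2 bp
  [46,49): 3 bp
  [49,59): 10 bp
  [59,61): 2 bp

[2,2,2,2,2,3,3,4,9,9,10,13]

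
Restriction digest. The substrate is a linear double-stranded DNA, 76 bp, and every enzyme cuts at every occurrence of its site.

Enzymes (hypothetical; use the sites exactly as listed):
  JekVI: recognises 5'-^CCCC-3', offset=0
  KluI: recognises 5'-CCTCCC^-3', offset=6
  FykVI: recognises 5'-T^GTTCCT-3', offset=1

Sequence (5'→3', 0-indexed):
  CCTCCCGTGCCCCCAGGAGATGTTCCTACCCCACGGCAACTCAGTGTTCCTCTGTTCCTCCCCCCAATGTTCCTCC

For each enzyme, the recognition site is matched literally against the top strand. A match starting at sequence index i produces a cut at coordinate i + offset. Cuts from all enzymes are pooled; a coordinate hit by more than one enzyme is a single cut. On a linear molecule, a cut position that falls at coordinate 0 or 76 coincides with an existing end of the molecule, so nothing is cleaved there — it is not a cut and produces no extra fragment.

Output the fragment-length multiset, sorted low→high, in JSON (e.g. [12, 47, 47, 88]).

Scan for sites:
  JekVI (CCCC, off=0): starts [9, 10, 28, 59, 60, 61] → cuts [9, 10, 28, 59, 60, 61]
  KluI (CCTCCC, off=6): starts [0, 56] → cuts [6, 62]
  FykVI (TGTTCCT, off=1): starts [20, 44, 52, 67] → cuts [21, 45, 53, 68]

All cut coordinates (distinct, sorted): [6, 9, 10, 21, 28, 45, 53, 59, 60, 61, 62, 68]

Fragment lengths:
  [0,6): 6 bp
  [6,9): 3 bp
  [9,10): 1 bp
  [10,21): 11 bp
  [21,28): 7 bp
  [28,45): 17 bp
  [45,53): 8 bp
  [53,59): 6 bp
  [59,60): 1 bp
  [60,61): 1 bp
  [61,62): 1 bp
  [62,68): 6 bp
  [68,76): 8 bp

[1,1,1,1,3,6,6,6,7,8,8,11,17]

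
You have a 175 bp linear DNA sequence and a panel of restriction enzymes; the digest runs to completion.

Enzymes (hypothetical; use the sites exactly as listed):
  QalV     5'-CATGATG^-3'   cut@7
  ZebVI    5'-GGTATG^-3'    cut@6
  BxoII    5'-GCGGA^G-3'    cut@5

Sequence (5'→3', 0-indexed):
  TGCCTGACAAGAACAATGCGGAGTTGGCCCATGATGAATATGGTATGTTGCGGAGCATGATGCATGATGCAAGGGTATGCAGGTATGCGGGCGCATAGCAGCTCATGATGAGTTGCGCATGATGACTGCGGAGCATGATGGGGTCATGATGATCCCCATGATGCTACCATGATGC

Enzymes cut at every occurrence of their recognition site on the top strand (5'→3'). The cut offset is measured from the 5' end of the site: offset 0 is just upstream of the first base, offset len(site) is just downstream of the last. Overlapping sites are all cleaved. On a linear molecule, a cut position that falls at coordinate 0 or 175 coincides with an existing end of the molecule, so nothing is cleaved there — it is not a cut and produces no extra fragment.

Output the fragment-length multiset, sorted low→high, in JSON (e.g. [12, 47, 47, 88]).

[1,7,7,8,8,8,8,10,11,11,11,12,14,14,22,23]

Site scan:
  QalV CATGATG/7: at [29, 55, 62, 103, 117, 133, 144, 156, 167] ⇒ [36, 62, 69, 110, 124, 140, 151, 163, 174]
  ZebVI GGTATG/6: at [41, 73, 81] ⇒ [47, 79, 87]
  BxoII GCGGAG/5: at [17, 49, 127] ⇒ [22, 54, 132]

All cut coordinates (distinct, sorted): [22, 36, 47, 54, 62, 69, 79, 87, 110, 124, 132, 140, 151, 163, 174]

Fragments:
  [0,22): 22 bp
  [22,36): 14 bp
  [36,47): 11 bp
  [47,54): 7 bp
  [54,62): 8 bp
  [62,69): 7 bp
  [69,79): 10 bp
  [79,87): 8 bp
  [87,110): 23 bp
  [110,124): 14 bp
  [124,132): 8 bp
  [132,140): 8 bp
  [140,151): 11 bp
  [151,163): 12 bp
  [163,174): 11 bp
  [174,175): 1 bp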